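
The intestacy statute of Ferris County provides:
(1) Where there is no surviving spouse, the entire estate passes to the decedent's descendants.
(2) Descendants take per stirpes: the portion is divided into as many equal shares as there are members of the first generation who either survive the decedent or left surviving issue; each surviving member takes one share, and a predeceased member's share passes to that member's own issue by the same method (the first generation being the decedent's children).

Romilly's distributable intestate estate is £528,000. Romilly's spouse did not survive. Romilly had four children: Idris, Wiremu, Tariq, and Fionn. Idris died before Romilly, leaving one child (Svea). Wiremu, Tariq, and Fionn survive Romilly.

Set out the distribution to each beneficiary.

The entire £528,000 passes to the descendants.
That amount (£528,000) is divided into 4 shares of £132,000: Wiremu, Tariq, and Fionn each take £132,000; Idris's £132,000 share passes to Idris's issue.
Idris's share (£132,000) passes entirely to Svea.

Svea: £132,000; Wiremu: £132,000; Tariq: £132,000; Fionn: £132,000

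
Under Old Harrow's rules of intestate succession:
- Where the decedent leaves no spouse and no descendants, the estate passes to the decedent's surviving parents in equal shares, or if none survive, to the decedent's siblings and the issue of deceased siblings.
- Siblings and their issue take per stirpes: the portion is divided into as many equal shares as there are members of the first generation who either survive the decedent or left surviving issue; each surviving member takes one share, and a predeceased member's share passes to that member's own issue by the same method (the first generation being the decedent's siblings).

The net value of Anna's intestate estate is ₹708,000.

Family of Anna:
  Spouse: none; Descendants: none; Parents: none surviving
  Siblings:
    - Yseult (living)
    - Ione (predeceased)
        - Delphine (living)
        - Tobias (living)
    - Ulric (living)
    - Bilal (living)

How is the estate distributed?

The entire ₹708,000 passes to the siblings and their issue.
That amount (₹708,000) is divided into 4 shares of ₹177,000: Yseult, Ulric, and Bilal each take ₹177,000; Ione's ₹177,000 share passes to Ione's issue.
Ione's share (₹177,000) is divided into 2 shares of ₹88,500: Delphine and Tobias each take ₹88,500.

Yseult: ₹177,000; Delphine: ₹88,500; Tobias: ₹88,500; Ulric: ₹177,000; Bilal: ₹177,000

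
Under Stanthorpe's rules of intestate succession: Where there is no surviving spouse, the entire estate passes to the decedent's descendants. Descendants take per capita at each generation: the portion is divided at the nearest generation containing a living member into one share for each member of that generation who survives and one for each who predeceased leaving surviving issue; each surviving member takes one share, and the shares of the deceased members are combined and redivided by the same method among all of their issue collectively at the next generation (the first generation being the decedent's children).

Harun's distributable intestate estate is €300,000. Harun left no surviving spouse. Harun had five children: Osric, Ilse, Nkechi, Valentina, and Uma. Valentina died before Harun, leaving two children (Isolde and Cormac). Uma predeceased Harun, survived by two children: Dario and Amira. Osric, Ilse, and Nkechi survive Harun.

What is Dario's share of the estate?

The entire €300,000 passes to the descendants.
That amount (€300,000) is divided at the children's generation into 5 shares of €60,000. Osric, Ilse, and Nkechi each take €60,000. The 2 shares of the deceased (Valentina and Uma) are combined into a pool of €120,000.
That pool (€120,000) is divided at the grandchildren's generation equally among Isolde, Cormac, Dario, and Amira: €30,000 each.

Dario receives €30,000.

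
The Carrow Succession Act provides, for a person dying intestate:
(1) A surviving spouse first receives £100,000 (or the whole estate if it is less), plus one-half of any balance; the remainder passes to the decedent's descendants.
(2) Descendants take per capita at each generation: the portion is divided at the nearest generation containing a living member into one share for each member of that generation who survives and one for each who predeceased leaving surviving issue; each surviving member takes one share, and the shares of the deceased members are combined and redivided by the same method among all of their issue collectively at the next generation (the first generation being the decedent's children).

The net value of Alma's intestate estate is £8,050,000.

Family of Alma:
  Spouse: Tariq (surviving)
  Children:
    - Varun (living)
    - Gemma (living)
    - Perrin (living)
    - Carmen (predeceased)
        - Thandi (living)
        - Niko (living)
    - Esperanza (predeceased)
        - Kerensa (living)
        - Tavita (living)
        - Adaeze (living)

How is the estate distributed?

Tariq: £4,075,000; Varun: £795,000; Gemma: £795,000; Perrin: £795,000; Thandi: £318,000; Niko: £318,000; Kerensa: £318,000; Tavita: £318,000; Adaeze: £318,000

Tariq first takes £100,000, leaving a balance of £7,950,000. Tariq then takes one-half of the balance (£3,975,000), for a total of £4,075,000. The remaining £3,975,000 passes to the descendants.
The descendants' portion (£3,975,000) is divided at the children's generation into 5 shares of £795,000. Varun, Gemma, and Perrin each take £795,000. The 2 shares of the deceased (Carmen and Esperanza) are combined into a pool of £1,590,000.
That pool (£1,590,000) is divided at the grandchildren's generation equally among Thandi, Niko, Kerensa, Tavita, and Adaeze: £318,000 each.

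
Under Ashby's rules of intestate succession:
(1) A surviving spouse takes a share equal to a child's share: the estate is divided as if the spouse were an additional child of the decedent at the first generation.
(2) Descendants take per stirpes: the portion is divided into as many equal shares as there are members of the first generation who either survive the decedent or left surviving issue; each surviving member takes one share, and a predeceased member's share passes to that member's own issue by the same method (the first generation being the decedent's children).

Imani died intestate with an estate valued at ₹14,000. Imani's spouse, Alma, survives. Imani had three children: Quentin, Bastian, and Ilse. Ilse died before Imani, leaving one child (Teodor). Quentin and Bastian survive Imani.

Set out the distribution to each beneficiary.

Alma: ₹3,500; Quentin: ₹3,500; Bastian: ₹3,500; Teodor: ₹3,500

The spouse counts as an additional share at the children's level, so there are 4 primary shares of ₹3,500. Alma takes one such share (₹3,500).
The children's combined portion (₹10,500) is divided into 3 shares of ₹3,500: Quentin and Bastian each take ₹3,500; Ilse's ₹3,500 share passes to Ilse's issue.
Ilse's share (₹3,500) passes entirely to Teodor.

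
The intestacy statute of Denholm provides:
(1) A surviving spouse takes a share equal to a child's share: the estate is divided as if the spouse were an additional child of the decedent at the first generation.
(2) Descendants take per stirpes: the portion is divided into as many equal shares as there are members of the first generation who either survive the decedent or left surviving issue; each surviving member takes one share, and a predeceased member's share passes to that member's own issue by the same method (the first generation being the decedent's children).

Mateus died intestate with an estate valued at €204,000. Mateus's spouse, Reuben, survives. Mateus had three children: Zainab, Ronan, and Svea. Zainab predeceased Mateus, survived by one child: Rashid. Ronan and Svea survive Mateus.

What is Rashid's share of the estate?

The spouse counts as an additional share at the children's level, so there are 4 primary shares of €51,000. Reuben takes one such share (€51,000).
The children's combined portion (€153,000) is divided into 3 shares of €51,000: Ronan and Svea each take €51,000; Zainab's €51,000 share passes to Zainab's issue.
Zainab's share (€51,000) passes entirely to Rashid.

Rashid receives €51,000.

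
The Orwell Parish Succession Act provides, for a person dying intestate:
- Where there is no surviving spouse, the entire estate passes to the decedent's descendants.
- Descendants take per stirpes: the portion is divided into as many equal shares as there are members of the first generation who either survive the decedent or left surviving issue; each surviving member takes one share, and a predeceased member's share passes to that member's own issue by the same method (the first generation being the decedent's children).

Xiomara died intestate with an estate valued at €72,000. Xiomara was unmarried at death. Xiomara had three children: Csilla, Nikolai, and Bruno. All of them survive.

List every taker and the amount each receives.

The entire €72,000 passes to the descendants.
That amount (€72,000) is divided into 3 shares of €24,000: Csilla, Nikolai, and Bruno each take €24,000.

Csilla: €24,000; Nikolai: €24,000; Bruno: €24,000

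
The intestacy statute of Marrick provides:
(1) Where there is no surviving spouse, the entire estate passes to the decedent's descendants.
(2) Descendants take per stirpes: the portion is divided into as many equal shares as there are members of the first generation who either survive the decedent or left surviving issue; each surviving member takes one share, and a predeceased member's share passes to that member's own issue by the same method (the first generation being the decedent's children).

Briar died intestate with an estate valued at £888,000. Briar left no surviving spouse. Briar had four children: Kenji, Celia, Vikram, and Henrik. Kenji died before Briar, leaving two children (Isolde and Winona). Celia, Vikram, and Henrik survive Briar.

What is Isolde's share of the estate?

The entire £888,000 passes to the descendants.
That amount (£888,000) is divided into 4 shares of £222,000: Celia, Vikram, and Henrik each take £222,000; Kenji's £222,000 share passes to Kenji's issue.
Kenji's share (£222,000) is divided into 2 shares of £111,000: Isolde and Winona each take £111,000.

Isolde receives £111,000.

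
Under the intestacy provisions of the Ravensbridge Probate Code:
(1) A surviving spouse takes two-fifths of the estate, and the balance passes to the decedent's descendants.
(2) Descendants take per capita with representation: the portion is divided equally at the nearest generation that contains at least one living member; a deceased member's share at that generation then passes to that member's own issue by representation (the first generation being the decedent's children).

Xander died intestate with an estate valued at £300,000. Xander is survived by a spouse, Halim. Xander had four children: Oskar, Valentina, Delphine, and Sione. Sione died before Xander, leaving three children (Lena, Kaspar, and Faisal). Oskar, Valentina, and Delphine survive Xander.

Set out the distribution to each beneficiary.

Halim takes two-fifths of £300,000 = £120,000. The remaining £180,000 passes to the descendants.
The descendants' portion (£180,000) is divided into 4 shares of £45,000: Oskar, Valentina, and Delphine each take £45,000; Sione's £45,000 share passes to Sione's issue.
Sione's share (£45,000) is divided into 3 shares of £15,000: Lena, Kaspar, and Faisal each take £15,000.

Halim: £120,000; Oskar: £45,000; Valentina: £45,000; Delphine: £45,000; Lena: £15,000; Kaspar: £15,000; Faisal: £15,000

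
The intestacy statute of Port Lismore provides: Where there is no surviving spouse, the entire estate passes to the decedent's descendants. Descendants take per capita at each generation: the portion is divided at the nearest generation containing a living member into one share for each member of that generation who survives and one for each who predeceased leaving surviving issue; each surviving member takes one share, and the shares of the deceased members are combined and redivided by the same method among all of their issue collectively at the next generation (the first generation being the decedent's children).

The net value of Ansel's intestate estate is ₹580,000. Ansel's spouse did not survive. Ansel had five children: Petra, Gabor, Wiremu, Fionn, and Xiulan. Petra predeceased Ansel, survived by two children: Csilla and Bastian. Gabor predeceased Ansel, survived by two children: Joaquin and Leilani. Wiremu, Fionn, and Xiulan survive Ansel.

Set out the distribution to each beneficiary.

The entire ₹580,000 passes to the descendants.
That amount (₹580,000) is divided at the children's generation into 5 shares of ₹116,000. Wiremu, Fionn, and Xiulan each take ₹116,000. The 2 shares of the deceased (Petra and Gabor) are combined into a pool of ₹232,000.
That pool (₹232,000) is divided at the grandchildren's generation equally among Csilla, Bastian, Joaquin, and Leilani: ₹58,000 each.

Csilla: ₹58,000; Bastian: ₹58,000; Joaquin: ₹58,000; Leilani: ₹58,000; Wiremu: ₹116,000; Fionn: ₹116,000; Xiulan: ₹116,000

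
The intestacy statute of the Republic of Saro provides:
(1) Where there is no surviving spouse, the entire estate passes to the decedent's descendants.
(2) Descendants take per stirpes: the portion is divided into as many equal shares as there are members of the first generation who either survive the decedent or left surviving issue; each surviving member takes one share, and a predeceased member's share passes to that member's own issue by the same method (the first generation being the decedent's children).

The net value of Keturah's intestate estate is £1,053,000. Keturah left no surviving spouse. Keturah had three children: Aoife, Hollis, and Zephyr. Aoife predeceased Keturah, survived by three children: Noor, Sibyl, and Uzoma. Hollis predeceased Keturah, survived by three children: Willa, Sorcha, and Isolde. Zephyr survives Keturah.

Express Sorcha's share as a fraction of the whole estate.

Sorcha receives 1/9 of the estate.

The entire £1,053,000 passes to the descendants.
That amount (£1,053,000) is divided into 3 shares of £351,000: Zephyr takes £351,000; Aoife's £351,000 share passes to Aoife's issue; Hollis's £351,000 share passes to Hollis's issue.
Aoife's share (£351,000) is divided into 3 shares of £117,000: Noor, Sibyl, and Uzoma each take £117,000.
Hollis's share (£351,000) is divided into 3 shares of £117,000: Willa, Sorcha, and Isolde each take £117,000.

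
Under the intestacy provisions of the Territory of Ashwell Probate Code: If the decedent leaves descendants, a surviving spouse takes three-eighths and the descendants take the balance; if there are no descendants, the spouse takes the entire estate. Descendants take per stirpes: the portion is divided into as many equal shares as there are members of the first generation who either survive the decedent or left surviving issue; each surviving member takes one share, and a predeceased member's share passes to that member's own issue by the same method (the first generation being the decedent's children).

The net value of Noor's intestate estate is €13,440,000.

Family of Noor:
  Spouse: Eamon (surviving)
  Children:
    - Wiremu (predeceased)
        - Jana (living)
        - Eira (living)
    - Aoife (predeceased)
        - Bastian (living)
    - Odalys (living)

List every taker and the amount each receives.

Eamon takes three-eighths of €13,440,000 = €5,040,000. The remaining €8,400,000 passes to the descendants.
The descendants' portion (€8,400,000) is divided into 3 shares of €2,800,000: Odalys takes €2,800,000; Wiremu's €2,800,000 share passes to Wiremu's issue; Aoife's €2,800,000 share passes to Aoife's issue.
Wiremu's share (€2,800,000) is divided into 2 shares of €1,400,000: Jana and Eira each take €1,400,000.
Aoife's share (€2,800,000) passes entirely to Bastian.

Eamon: €5,040,000; Jana: €1,400,000; Eira: €1,400,000; Bastian: €2,800,000; Odalys: €2,800,000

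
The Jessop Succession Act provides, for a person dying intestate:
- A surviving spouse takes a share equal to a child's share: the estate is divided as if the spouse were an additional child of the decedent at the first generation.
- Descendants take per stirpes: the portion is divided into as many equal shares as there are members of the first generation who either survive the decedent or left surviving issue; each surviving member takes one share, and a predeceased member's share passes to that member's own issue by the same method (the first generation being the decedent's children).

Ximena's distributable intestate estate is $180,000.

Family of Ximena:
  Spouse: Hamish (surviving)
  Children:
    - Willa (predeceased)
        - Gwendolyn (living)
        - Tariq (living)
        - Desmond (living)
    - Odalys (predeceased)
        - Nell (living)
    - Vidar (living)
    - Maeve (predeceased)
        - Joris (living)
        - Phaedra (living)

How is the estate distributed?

The spouse counts as an additional share at the children's level, so there are 5 primary shares of $36,000. Hamish takes one such share ($36,000).
The children's combined portion ($144,000) is divided into 4 shares of $36,000: Vidar takes $36,000; Willa's $36,000 share passes to Willa's issue; Odalys's $36,000 share passes to Odalys's issue; Maeve's $36,000 share passes to Maeve's issue.
Willa's share ($36,000) is divided into 3 shares of $12,000: Gwendolyn, Tariq, and Desmond each take $12,000.
Odalys's share ($36,000) passes entirely to Nell.
Maeve's share ($36,000) is divided into 2 shares of $18,000: Joris and Phaedra each take $18,000.

Hamish: $36,000; Gwendolyn: $12,000; Tariq: $12,000; Desmond: $12,000; Nell: $36,000; Vidar: $36,000; Joris: $18,000; Phaedra: $18,000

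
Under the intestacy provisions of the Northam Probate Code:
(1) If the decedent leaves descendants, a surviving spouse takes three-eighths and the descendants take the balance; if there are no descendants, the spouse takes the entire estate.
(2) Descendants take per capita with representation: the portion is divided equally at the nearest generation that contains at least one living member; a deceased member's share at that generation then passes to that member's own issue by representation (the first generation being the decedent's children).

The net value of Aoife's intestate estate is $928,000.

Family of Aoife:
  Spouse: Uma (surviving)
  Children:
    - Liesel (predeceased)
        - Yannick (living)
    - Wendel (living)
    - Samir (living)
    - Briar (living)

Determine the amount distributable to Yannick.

Uma takes three-eighths of $928,000 = $348,000. The remaining $580,000 passes to the descendants.
The descendants' portion ($580,000) is divided into 4 shares of $145,000: Wendel, Samir, and Briar each take $145,000; Liesel's $145,000 share passes to Liesel's issue.
Liesel's share ($145,000) passes entirely to Yannick.

Yannick receives $145,000.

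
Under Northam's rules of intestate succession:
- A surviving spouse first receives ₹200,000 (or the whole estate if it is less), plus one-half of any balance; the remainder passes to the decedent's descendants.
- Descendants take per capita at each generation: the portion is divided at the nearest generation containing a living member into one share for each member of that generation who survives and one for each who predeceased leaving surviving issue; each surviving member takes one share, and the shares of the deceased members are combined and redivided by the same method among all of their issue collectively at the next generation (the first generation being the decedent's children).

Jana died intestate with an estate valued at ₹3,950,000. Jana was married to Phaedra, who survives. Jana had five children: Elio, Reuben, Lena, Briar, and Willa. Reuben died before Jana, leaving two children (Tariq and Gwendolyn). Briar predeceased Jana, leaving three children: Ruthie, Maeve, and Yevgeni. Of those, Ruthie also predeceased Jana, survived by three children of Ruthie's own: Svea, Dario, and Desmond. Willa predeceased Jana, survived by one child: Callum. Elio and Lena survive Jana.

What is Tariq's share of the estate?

Tariq receives ₹187,500.

Phaedra first takes ₹200,000, leaving a balance of ₹3,750,000. Phaedra then takes one-half of the balance (₹1,875,000), for a total of ₹2,075,000. The remaining ₹1,875,000 passes to the descendants.
The descendants' portion (₹1,875,000) is divided at the children's generation into 5 shares of ₹375,000. Elio and Lena each take ₹375,000. The 3 shares of the deceased (Reuben, Briar, and Willa) are combined into a pool of ₹1,125,000.
That pool (₹1,125,000) is divided at the grandchildren's generation into 6 shares of ₹187,500. Tariq, Gwendolyn, Maeve, Yevgeni, and Callum each take ₹187,500. The remaining share for the deceased Ruthie (₹187,500) is carried to the next generation.
That pool (₹187,500) is divided at the great-grandchildren's generation equally among Svea, Dario, and Desmond: ₹62,500 each.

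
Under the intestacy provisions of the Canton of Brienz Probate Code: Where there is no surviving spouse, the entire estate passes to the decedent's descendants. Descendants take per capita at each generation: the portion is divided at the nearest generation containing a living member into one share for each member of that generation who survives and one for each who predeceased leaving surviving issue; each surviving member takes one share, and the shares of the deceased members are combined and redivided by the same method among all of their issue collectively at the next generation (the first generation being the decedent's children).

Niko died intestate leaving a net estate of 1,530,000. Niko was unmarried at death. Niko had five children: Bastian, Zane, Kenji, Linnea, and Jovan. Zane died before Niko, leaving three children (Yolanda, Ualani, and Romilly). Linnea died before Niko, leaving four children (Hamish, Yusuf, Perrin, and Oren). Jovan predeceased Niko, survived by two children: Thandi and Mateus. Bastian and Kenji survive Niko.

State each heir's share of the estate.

The entire 1,530,000 passes to the descendants.
That amount (1,530,000) is divided at the children's generation into 5 shares of 306,000. Bastian and Kenji each take 306,000. The 3 shares of the deceased (Zane, Linnea, and Jovan) are combined into a pool of 918,000.
That pool (918,000) is divided at the grandchildren's generation equally among Yolanda, Ualani, Romilly, Hamish, Yusuf, Perrin, Oren, Thandi, and Mateus: 102,000 each.

Bastian: 306,000; Yolanda: 102,000; Ualani: 102,000; Romilly: 102,000; Kenji: 306,000; Hamish: 102,000; Yusuf: 102,000; Perrin: 102,000; Oren: 102,000; Thandi: 102,000; Mateus: 102,000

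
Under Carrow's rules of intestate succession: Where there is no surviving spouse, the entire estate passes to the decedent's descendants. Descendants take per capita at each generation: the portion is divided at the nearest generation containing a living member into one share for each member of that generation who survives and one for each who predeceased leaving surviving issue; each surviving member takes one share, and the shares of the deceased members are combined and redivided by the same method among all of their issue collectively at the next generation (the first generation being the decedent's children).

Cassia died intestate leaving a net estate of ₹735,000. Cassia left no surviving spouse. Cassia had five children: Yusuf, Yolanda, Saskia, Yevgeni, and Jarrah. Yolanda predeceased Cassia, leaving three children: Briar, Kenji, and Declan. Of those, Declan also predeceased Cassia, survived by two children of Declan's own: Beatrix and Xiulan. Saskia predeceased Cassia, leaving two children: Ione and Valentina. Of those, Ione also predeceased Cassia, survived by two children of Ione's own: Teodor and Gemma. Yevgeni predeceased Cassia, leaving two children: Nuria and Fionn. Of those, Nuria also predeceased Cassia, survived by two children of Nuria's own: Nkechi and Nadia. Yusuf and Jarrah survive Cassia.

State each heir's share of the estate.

Yusuf: ₹147,000; Briar: ₹63,000; Kenji: ₹63,000; Beatrix: ₹31,500; Xiulan: ₹31,500; Teodor: ₹31,500; Gemma: ₹31,500; Valentina: ₹63,000; Nkechi: ₹31,500; Nadia: ₹31,500; Fionn: ₹63,000; Jarrah: ₹147,000

The entire ₹735,000 passes to the descendants.
That amount (₹735,000) is divided at the children's generation into 5 shares of ₹147,000. Yusuf and Jarrah each take ₹147,000. The 3 shares of the deceased (Yolanda, Saskia, and Yevgeni) are combined into a pool of ₹441,000.
That pool (₹441,000) is divided at the grandchildren's generation into 7 shares of ₹63,000. Briar, Kenji, Valentina, and Fionn each take ₹63,000. The 3 shares of the deceased (Declan, Ione, and Nuria) are combined into a pool of ₹189,000.
That pool (₹189,000) is divided at the great-grandchildren's generation equally among Beatrix, Xiulan, Teodor, Gemma, Nkechi, and Nadia: ₹31,500 each.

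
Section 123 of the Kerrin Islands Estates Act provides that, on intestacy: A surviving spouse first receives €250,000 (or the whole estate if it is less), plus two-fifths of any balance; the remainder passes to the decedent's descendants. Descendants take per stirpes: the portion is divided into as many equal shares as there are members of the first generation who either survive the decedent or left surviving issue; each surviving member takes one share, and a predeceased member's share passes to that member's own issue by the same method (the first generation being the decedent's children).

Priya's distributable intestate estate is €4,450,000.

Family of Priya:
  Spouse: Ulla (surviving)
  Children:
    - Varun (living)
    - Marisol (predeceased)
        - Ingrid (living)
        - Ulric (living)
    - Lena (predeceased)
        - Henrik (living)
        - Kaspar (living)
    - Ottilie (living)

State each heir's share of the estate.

Ulla first takes €250,000, leaving a balance of €4,200,000. Ulla then takes two-fifths of the balance (€1,680,000), for a total of €1,930,000. The remaining €2,520,000 passes to the descendants.
The descendants' portion (€2,520,000) is divided into 4 shares of €630,000: Varun and Ottilie each take €630,000; Marisol's €630,000 share passes to Marisol's issue; Lena's €630,000 share passes to Lena's issue.
Marisol's share (€630,000) is divided into 2 shares of €315,000: Ingrid and Ulric each take €315,000.
Lena's share (€630,000) is divided into 2 shares of €315,000: Henrik and Kaspar each take €315,000.

Ulla: €1,930,000; Varun: €630,000; Ingrid: €315,000; Ulric: €315,000; Henrik: €315,000; Kaspar: €315,000; Ottilie: €630,000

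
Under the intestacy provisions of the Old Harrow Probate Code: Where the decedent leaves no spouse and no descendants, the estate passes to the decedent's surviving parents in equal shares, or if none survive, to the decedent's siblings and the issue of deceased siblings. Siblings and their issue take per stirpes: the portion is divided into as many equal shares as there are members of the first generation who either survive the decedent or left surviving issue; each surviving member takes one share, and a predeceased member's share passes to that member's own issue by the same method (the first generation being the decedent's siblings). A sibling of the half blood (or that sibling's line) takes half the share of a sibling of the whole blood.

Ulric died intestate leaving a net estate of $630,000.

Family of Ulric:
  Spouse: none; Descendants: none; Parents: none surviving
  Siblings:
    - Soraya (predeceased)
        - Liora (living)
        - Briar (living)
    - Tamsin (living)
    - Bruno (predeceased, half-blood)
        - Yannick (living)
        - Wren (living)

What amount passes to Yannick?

Yannick receives $63,000.

The entire $630,000 passes to the siblings and their issue.
Counting each half-blood sibling's line as half a unit, there are 5/2 units in $630,000, so one unit is $252,000. Whole-blood lines (Soraya and Tamsin) take $252,000 each; half-blood lines (Bruno) take $126,000 each.
Soraya's share ($252,000) is divided into 2 shares of $126,000: Liora and Briar each take $126,000.
Bruno's share ($126,000) is divided into 2 shares of $63,000: Yannick and Wren each take $63,000.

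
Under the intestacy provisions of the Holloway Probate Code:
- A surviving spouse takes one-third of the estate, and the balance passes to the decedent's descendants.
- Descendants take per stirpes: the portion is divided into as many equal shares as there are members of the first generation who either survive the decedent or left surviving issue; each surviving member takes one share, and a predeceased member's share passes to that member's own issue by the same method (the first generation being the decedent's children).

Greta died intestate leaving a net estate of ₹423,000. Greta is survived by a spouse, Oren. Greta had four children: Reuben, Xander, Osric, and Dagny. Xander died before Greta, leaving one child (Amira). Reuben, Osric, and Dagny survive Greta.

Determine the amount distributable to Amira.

Oren takes one-third of ₹423,000 = ₹141,000. The remaining ₹282,000 passes to the descendants.
The descendants' portion (₹282,000) is divided into 4 shares of ₹70,500: Reuben, Osric, and Dagny each take ₹70,500; Xander's ₹70,500 share passes to Xander's issue.
Xander's share (₹70,500) passes entirely to Amira.

Amira receives ₹70,500.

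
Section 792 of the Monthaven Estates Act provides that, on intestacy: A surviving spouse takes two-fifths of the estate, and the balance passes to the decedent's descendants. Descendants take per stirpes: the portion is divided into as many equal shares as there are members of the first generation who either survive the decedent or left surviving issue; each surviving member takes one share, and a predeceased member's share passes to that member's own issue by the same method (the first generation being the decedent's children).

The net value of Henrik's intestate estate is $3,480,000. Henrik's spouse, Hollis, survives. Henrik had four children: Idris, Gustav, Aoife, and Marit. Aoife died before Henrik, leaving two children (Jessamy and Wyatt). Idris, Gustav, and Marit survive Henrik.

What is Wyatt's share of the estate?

Hollis takes two-fifths of $3,480,000 = $1,392,000. The remaining $2,088,000 passes to the descendants.
The descendants' portion ($2,088,000) is divided into 4 shares of $522,000: Idris, Gustav, and Marit each take $522,000; Aoife's $522,000 share passes to Aoife's issue.
Aoife's share ($522,000) is divided into 2 shares of $261,000: Jessamy and Wyatt each take $261,000.

Wyatt receives $261,000.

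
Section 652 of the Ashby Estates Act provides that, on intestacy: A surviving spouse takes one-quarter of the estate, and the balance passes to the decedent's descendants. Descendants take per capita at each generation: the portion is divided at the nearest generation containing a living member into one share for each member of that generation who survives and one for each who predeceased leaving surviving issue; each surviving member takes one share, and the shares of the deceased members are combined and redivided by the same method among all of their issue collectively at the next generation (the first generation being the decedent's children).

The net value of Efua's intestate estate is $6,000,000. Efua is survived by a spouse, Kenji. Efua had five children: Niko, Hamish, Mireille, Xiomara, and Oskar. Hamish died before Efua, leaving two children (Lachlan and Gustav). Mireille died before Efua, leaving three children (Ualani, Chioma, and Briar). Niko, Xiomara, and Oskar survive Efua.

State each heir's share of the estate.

Kenji: $1,500,000; Niko: $900,000; Lachlan: $360,000; Gustav: $360,000; Ualani: $360,000; Chioma: $360,000; Briar: $360,000; Xiomara: $900,000; Oskar: $900,000

Kenji takes one-quarter of $6,000,000 = $1,500,000. The remaining $4,500,000 passes to the descendants.
The descendants' portion ($4,500,000) is divided at the children's generation into 5 shares of $900,000. Niko, Xiomara, and Oskar each take $900,000. The 2 shares of the deceased (Hamish and Mireille) are combined into a pool of $1,800,000.
That pool ($1,800,000) is divided at the grandchildren's generation equally among Lachlan, Gustav, Ualani, Chioma, and Briar: $360,000 each.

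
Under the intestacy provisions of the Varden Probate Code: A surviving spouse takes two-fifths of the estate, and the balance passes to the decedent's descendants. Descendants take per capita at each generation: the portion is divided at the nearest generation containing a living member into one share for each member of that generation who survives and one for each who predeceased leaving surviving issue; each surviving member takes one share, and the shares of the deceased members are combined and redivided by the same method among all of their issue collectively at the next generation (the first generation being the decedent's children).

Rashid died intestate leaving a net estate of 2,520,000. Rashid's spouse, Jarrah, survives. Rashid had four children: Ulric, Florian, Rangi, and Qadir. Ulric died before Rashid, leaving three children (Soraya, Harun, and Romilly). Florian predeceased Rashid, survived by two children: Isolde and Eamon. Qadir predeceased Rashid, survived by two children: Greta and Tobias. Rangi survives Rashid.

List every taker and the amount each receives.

Jarrah takes two-fifths of 2,520,000 = 1,008,000. The remaining 1,512,000 passes to the descendants.
The descendants' portion (1,512,000) is divided at the children's generation into 4 shares of 378,000. Rangi takes 378,000. The 3 shares of the deceased (Ulric, Florian, and Qadir) are combined into a pool of 1,134,000.
That pool (1,134,000) is divided at the grandchildren's generation equally among Soraya, Harun, Romilly, Isolde, Eamon, Greta, and Tobias: 162,000 each.

Jarrah: 1,008,000; Soraya: 162,000; Harun: 162,000; Romilly: 162,000; Isolde: 162,000; Eamon: 162,000; Rangi: 378,000; Greta: 162,000; Tobias: 162,000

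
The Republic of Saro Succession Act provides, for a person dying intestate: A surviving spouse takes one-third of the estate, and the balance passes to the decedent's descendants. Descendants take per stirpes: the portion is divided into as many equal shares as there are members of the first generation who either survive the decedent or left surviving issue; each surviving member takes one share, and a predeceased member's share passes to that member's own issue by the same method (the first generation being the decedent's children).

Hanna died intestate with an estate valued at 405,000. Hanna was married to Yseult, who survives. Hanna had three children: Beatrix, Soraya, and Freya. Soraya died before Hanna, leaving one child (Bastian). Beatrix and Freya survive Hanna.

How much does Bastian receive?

Yseult takes one-third of 405,000 = 135,000. The remaining 270,000 passes to the descendants.
The descendants' portion (270,000) is divided into 3 shares of 90,000: Beatrix and Freya each take 90,000; Soraya's 90,000 share passes to Soraya's issue.
Soraya's share (90,000) passes entirely to Bastian.

Bastian receives 90,000.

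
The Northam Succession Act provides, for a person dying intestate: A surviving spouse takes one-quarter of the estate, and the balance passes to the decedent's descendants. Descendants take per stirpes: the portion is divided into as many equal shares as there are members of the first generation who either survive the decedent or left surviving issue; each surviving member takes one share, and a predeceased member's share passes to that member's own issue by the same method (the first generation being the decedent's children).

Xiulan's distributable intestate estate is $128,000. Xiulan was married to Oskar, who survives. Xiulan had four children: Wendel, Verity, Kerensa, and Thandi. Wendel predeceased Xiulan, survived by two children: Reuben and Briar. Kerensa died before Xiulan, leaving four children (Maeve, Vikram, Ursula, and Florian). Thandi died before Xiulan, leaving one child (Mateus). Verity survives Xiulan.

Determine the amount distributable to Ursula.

Ursula receives $6,000.

Oskar takes one-quarter of $128,000 = $32,000. The remaining $96,000 passes to the descendants.
The descendants' portion ($96,000) is divided into 4 shares of $24,000: Verity takes $24,000; Wendel's $24,000 share passes to Wendel's issue; Kerensa's $24,000 share passes to Kerensa's issue; Thandi's $24,000 share passes to Thandi's issue.
Wendel's share ($24,000) is divided into 2 shares of $12,000: Reuben and Briar each take $12,000.
Kerensa's share ($24,000) is divided into 4 shares of $6,000: Maeve, Vikram, Ursula, and Florian each take $6,000.
Thandi's share ($24,000) passes entirely to Mateus.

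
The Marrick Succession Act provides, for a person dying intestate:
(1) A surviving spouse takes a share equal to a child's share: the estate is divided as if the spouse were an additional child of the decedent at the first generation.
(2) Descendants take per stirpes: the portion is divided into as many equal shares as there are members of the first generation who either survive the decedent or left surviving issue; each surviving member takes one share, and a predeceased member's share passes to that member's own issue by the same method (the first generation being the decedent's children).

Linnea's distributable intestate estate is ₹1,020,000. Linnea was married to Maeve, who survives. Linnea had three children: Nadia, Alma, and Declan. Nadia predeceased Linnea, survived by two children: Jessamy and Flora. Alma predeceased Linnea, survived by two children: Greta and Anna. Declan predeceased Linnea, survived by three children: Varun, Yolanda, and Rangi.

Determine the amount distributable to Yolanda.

Yolanda receives ₹85,000.

The spouse counts as an additional share at the children's level, so there are 4 primary shares of ₹255,000. Maeve takes one such share (₹255,000).
The children's combined portion (₹765,000) is divided into 3 shares of ₹255,000: Nadia's ₹255,000 share passes to Nadia's issue; Alma's ₹255,000 share passes to Alma's issue; Declan's ₹255,000 share passes to Declan's issue.
Nadia's share (₹255,000) is divided into 2 shares of ₹127,500: Jessamy and Flora each take ₹127,500.
Alma's share (₹255,000) is divided into 2 shares of ₹127,500: Greta and Anna each take ₹127,500.
Declan's share (₹255,000) is divided into 3 shares of ₹85,000: Varun, Yolanda, and Rangi each take ₹85,000.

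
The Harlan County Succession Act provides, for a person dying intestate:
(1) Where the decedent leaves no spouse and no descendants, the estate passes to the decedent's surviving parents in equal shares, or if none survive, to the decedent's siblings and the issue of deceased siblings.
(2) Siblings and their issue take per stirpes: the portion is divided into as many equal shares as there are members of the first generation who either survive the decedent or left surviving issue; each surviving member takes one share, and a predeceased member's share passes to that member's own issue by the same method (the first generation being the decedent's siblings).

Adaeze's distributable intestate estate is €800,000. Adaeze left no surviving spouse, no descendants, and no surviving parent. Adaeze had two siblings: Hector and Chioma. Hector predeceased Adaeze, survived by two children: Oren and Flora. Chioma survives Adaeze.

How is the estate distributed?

Oren: €200,000; Flora: €200,000; Chioma: €400,000

The entire €800,000 passes to the siblings and their issue.
That amount (€800,000) is divided into 2 shares of €400,000: Chioma takes €400,000; Hector's €400,000 share passes to Hector's issue.
Hector's share (€400,000) is divided into 2 shares of €200,000: Oren and Flora each take €200,000.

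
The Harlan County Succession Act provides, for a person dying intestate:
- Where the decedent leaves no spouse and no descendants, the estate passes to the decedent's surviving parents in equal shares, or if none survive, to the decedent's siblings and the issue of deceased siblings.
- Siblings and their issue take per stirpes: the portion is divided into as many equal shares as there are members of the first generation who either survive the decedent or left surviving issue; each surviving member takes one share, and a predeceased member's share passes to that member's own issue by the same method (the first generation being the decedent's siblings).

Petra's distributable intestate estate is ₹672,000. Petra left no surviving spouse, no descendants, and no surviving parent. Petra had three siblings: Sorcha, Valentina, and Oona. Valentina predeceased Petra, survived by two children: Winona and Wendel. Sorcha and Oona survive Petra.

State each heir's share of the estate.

Sorcha: ₹224,000; Winona: ₹112,000; Wendel: ₹112,000; Oona: ₹224,000

The entire ₹672,000 passes to the siblings and their issue.
That amount (₹672,000) is divided into 3 shares of ₹224,000: Sorcha and Oona each take ₹224,000; Valentina's ₹224,000 share passes to Valentina's issue.
Valentina's share (₹224,000) is divided into 2 shares of ₹112,000: Winona and Wendel each take ₹112,000.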